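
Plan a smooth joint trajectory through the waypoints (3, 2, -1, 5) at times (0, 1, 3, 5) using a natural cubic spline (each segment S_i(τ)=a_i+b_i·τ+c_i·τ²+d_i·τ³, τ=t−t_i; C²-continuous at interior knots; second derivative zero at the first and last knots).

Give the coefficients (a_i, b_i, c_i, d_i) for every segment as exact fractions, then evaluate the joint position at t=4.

Δ: Δ0=-1, Δ1=-3/2, Δ2=3
row 1: diag=6, rhs=-3; c'=1/3, d'=-1/2
row 2: denom=8−2·1/3=22/3; d'=(27−2·-1/2)/(22/3)=42/11
back: M2=42/11
back: M1=-1/2−1/3·42/11=-39/22
M: M0=0, M1=-39/22, M2=42/11, M3=0
seg 0: a=3, c=M0/2=0, d=(M1−M0)/(6·1)=-13/44, b=Δ0−h0·(2M0+M1)/6=-31/44
seg 1: a=2, c=M1/2=-39/44, d=(M2−M1)/(6·2)=41/88, b=Δ1−h1·(2M1+M2)/6=-35/22
seg 2: a=-1, c=M2/2=21/11, d=(M3−M2)/(6·2)=-7/22, b=Δ2−h2·(2M2+M3)/6=5/11
t_q=4 → seg 2, τ=1; S=-1+5/11·τ+21/11·τ²+-7/22·τ³=23/22

  seg 0: a=3 b=-31/44 c=0 d=-13/44
  seg 1: a=2 b=-35/22 c=-39/44 d=41/88
  seg 2: a=-1 b=5/11 c=21/11 d=-7/22
S(4) = 23/22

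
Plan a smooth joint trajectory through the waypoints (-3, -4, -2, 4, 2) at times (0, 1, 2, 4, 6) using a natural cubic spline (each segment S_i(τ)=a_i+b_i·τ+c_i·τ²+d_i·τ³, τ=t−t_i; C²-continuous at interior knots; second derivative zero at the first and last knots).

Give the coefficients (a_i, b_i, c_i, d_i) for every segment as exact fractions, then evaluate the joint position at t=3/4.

  seg 0: a=-3 b=-71/42 c=0 d=29/42
  seg 1: a=-4 b=8/21 c=29/14 d=-19/42
  seg 2: a=-2 b=19/6 c=5/7 d=-67/168
  seg 3: a=4 b=26/21 c=-47/28 d=47/168
S(3/4) = -509/128

Δ: Δ0=-1, Δ1=2, Δ2=3, Δ3=-1
row 1: diag=4, rhs=18; c'=1/4, d'=9/2
row 2: denom=6−1·1/4=23/4; d'=(6−1·9/2)/(23/4)=6/23
row 3: denom=8−2·8/23=168/23; d'=(-24−2·6/23)/(168/23)=-47/14
back: M3=-47/14
back: M2=6/23−8/23·-47/14=10/7
back: M1=9/2−1/4·10/7=29/7
M: M0=0, M1=29/7, M2=10/7, M3=-47/14, M4=0
seg 0: a=-3, c=M0/2=0, d=(M1−M0)/(6·1)=29/42, b=Δ0−h0·(2M0+M1)/6=-71/42
seg 1: a=-4, c=M1/2=29/14, d=(M2−M1)/(6·1)=-19/42, b=Δ1−h1·(2M1+M2)/6=8/21
seg 2: a=-2, c=M2/2=5/7, d=(M3−M2)/(6·2)=-67/168, b=Δ2−h2·(2M2+M3)/6=19/6
seg 3: a=4, c=M3/2=-47/28, d=(M4−M3)/(6·2)=47/168, b=Δ3−h3·(2M3+M4)/6=26/21
t_q=3/4 → seg 0, τ=3/4; S=-3+-71/42·τ+0·τ²+29/42·τ³=-509/128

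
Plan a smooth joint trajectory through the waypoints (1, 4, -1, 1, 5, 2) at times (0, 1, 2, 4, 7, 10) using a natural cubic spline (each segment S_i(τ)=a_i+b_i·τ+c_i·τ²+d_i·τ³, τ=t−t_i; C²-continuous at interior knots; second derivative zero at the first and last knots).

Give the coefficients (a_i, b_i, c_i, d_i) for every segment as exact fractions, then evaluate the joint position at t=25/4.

  seg 0: a=1 b=12671/2361 c=0 d=-5588/2361
  seg 1: a=4 b=-4093/2361 c=-5588/787 d=9052/2361
  seg 2: a=-1 b=-10465/2361 c=3464/787 d=-3979/4722
  seg 3: a=1 b=7229/2361 c=-515/787 d=554/21249
  seg 4: a=5 b=-379/2361 c=-991/2361 d=991/21249
S(25/4) = 122729/25184

Δ: Δ0=3, Δ1=-5, Δ2=1, Δ3=4/3, Δ4=-1
row 1: diag=4, rhs=-48; c'=1/4, d'=-12
row 2: denom=6−1·1/4=23/4; d'=(36−1·-12)/(23/4)=192/23
row 3: denom=10−2·8/23=214/23; d'=(2−2·192/23)/(214/23)=-169/107
row 4: denom=12−3·69/214=2361/214; d'=(-14−3·-169/107)/(2361/214)=-1982/2361
back: M4=-1982/2361
back: M3=-169/107−69/214·-1982/2361=-1030/787
back: M2=192/23−8/23·-1030/787=6928/787
back: M1=-12−1/4·6928/787=-11176/787
M: M0=0, M1=-11176/787, M2=6928/787, M3=-1030/787, M4=-1982/2361, M5=0
seg 0: a=1, c=M0/2=0, d=(M1−M0)/(6·1)=-5588/2361, b=Δ0−h0·(2M0+M1)/6=12671/2361
seg 1: a=4, c=M1/2=-5588/787, d=(M2−M1)/(6·1)=9052/2361, b=Δ1−h1·(2M1+M2)/6=-4093/2361
seg 2: a=-1, c=M2/2=3464/787, d=(M3−M2)/(6·2)=-3979/4722, b=Δ2−h2·(2M2+M3)/6=-10465/2361
seg 3: a=1, c=M3/2=-515/787, d=(M4−M3)/(6·3)=554/21249, b=Δ3−h3·(2M3+M4)/6=7229/2361
seg 4: a=5, c=M4/2=-991/2361, d=(M5−M4)/(6·3)=991/21249, b=Δ4−h4·(2M4+M5)/6=-379/2361
t_q=25/4 → seg 3, τ=9/4; S=1+7229/2361·τ+-515/787·τ²+554/21249·τ³=122729/25184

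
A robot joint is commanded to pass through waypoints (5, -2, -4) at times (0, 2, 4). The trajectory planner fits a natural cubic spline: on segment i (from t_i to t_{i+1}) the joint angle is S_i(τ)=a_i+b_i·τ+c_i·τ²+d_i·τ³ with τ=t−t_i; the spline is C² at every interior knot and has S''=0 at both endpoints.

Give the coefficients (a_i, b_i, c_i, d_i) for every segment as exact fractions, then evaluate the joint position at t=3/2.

  seg 0: a=5 b=-33/8 c=0 d=5/32
  seg 1: a=-2 b=-9/4 c=15/16 d=-5/32
S(3/2) = -169/256

Δ: Δ0=-7/2, Δ1=-1
row 1: diag=8, rhs=15; c'=1/4, d'=15/8
back: M1=15/8
M: M0=0, M1=15/8, M2=0
seg 0: a=5, c=M0/2=0, d=(M1−M0)/(6·2)=5/32, b=Δ0−h0·(2M0+M1)/6=-33/8
seg 1: a=-2, c=M1/2=15/16, d=(M2−M1)/(6·2)=-5/32, b=Δ1−h1·(2M1+M2)/6=-9/4
t_q=3/2 → seg 0, τ=3/2; S=5+-33/8·τ+0·τ²+5/32·τ³=-169/256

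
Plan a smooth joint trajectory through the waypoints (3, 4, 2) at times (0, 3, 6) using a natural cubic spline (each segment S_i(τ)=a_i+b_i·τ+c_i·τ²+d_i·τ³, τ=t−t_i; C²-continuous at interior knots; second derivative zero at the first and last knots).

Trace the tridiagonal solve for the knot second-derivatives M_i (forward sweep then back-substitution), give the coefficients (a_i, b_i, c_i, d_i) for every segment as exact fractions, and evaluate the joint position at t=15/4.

Δ: Δ0=1/3, Δ1=-2/3
row 1: diag=12, rhs=-6; c'=1/4, d'=-1/2
back: M1=-1/2
M: M0=0, M1=-1/2, M2=0
seg 0: a=3, c=M0/2=0, d=(M1−M0)/(6·3)=-1/36, b=Δ0−h0·(2M0+M1)/6=7/12
seg 1: a=4, c=M1/2=-1/4, d=(M2−M1)/(6·3)=1/36, b=Δ1−h1·(2M1+M2)/6=-1/6
t_q=15/4 → seg 1, τ=3/4; S=4+-1/6·τ+-1/4·τ²+1/36·τ³=959/256

  seg 0: a=3 b=7/12 c=0 d=-1/36
  seg 1: a=4 b=-1/6 c=-1/4 d=1/36
S(15/4) = 959/256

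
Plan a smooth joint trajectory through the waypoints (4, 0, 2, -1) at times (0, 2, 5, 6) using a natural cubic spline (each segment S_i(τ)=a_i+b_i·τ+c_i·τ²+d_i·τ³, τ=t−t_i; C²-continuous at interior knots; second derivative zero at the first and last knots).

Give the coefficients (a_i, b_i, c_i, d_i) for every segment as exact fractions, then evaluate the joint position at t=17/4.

  seg 0: a=4 b=-620/213 c=0 d=97/426
  seg 1: a=0 b=-38/213 c=97/71 d=-77/213
  seg 2: a=2 b=-371/213 c=-134/71 d=134/213
S(17/4) = 10893/4544

Δ: Δ0=-2, Δ1=2/3, Δ2=-3
row 1: diag=10, rhs=16; c'=3/10, d'=8/5
row 2: denom=8−3·3/10=71/10; d'=(-22−3·8/5)/(71/10)=-268/71
back: M2=-268/71
back: M1=8/5−3/10·-268/71=194/71
M: M0=0, M1=194/71, M2=-268/71, M3=0
seg 0: a=4, c=M0/2=0, d=(M1−M0)/(6·2)=97/426, b=Δ0−h0·(2M0+M1)/6=-620/213
seg 1: a=0, c=M1/2=97/71, d=(M2−M1)/(6·3)=-77/213, b=Δ1−h1·(2M1+M2)/6=-38/213
seg 2: a=2, c=M2/2=-134/71, d=(M3−M2)/(6·1)=134/213, b=Δ2−h2·(2M2+M3)/6=-371/213
t_q=17/4 → seg 1, τ=9/4; S=0+-38/213·τ+97/71·τ²+-77/213·τ³=10893/4544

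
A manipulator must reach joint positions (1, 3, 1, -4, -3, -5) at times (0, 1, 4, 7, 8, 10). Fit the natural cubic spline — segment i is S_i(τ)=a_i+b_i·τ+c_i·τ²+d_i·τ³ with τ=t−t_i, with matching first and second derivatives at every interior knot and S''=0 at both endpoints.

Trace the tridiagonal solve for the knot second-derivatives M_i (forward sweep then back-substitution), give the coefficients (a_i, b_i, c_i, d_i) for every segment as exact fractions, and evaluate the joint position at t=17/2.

  seg 0: a=1 b=8371/3657 c=0 d=-1057/3657
  seg 1: a=3 b=5200/3657 c=-1057/1219 d=625/10971
  seg 2: a=1 b=-8201/3657 c=-432/1219 d=222/1219
  seg 3: a=-4 b=2005/3657 c=1566/1219 d=-3046/3657
  seg 4: a=-3 b=2263/3657 c=-1480/1219 d=740/3657
S(17/2) = -3619/1219

Δ: Δ0=2, Δ1=-2/3, Δ2=-5/3, Δ3=1, Δ4=-1
row 1: diag=8, rhs=-16; c'=3/8, d'=-2
row 2: denom=12−3·3/8=87/8; d'=(-6−3·-2)/(87/8)=0
row 3: denom=8−3·8/29=208/29; d'=(16−3·0)/(208/29)=29/13
row 4: denom=6−1·29/208=1219/208; d'=(-12−1·29/13)/(1219/208)=-2960/1219
back: M4=-2960/1219
back: M3=29/13−29/208·-2960/1219=3132/1219
back: M2=0−8/29·3132/1219=-864/1219
back: M1=-2−3/8·-864/1219=-2114/1219
M: M0=0, M1=-2114/1219, M2=-864/1219, M3=3132/1219, M4=-2960/1219, M5=0
seg 0: a=1, c=M0/2=0, d=(M1−M0)/(6·1)=-1057/3657, b=Δ0−h0·(2M0+M1)/6=8371/3657
seg 1: a=3, c=M1/2=-1057/1219, d=(M2−M1)/(6·3)=625/10971, b=Δ1−h1·(2M1+M2)/6=5200/3657
seg 2: a=1, c=M2/2=-432/1219, d=(M3−M2)/(6·3)=222/1219, b=Δ2−h2·(2M2+M3)/6=-8201/3657
seg 3: a=-4, c=M3/2=1566/1219, d=(M4−M3)/(6·1)=-3046/3657, b=Δ3−h3·(2M3+M4)/6=2005/3657
seg 4: a=-3, c=M4/2=-1480/1219, d=(M5−M4)/(6·2)=740/3657, b=Δ4−h4·(2M4+M5)/6=2263/3657
t_q=17/2 → seg 4, τ=1/2; S=-3+2263/3657·τ+-1480/1219·τ²+740/3657·τ³=-3619/1219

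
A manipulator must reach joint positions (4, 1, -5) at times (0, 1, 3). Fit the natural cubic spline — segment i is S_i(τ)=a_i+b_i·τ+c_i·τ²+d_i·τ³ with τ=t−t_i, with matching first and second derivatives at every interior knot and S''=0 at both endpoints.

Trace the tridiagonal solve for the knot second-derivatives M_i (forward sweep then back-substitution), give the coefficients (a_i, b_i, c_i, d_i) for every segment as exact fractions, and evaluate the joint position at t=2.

  seg 0: a=4 b=-3 c=0 d=0
  seg 1: a=1 b=-3 c=0 d=0
S(2) = -2

Δ: Δ0=-3, Δ1=-3
row 1: diag=6, rhs=0; c'=1/3, d'=0
back: M1=0
M: M0=0, M1=0, M2=0
seg 0: a=4, c=M0/2=0, d=(M1−M0)/(6·1)=0, b=Δ0−h0·(2M0+M1)/6=-3
seg 1: a=1, c=M1/2=0, d=(M2−M1)/(6·2)=0, b=Δ1−h1·(2M1+M2)/6=-3
t_q=2 → seg 1, τ=1; S=1+-3·τ+0·τ²+0·τ³=-2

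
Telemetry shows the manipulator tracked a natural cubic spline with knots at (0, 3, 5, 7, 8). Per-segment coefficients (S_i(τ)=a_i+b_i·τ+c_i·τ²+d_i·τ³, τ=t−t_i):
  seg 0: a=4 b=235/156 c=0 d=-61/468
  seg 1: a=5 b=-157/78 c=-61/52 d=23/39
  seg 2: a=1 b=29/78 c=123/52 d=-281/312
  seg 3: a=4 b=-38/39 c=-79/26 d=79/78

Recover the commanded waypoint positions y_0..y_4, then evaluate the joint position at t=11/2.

y_0 = S_0(0) = a_0 = 4
y_1 = S_1(0) = a_1 = 5
y_2 = S_2(0) = a_2 = 1
y_3 = S_3(0) = a_3 = 4
y_4 = S_3(1) = 1
t_q=11/2 is in segment 2 (τ=1/2); S_2(τ)=1385/832

y_0=4 y_1=5 y_2=1 y_3=4 y_4=1
S(11/2) = 1385/832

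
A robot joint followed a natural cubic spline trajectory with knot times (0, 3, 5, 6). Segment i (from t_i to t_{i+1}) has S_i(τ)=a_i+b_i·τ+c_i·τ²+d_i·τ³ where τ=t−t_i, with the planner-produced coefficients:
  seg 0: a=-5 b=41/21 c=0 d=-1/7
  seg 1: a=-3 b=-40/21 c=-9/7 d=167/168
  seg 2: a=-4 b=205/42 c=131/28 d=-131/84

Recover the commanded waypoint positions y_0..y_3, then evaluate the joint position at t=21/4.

y_0 = S_0(0) = a_0 = -5
y_1 = S_1(0) = a_1 = -3
y_2 = S_2(0) = a_2 = -4
y_3 = S_2(1) = 4
t_q=21/4 is in segment 2 (τ=1/4); S_2(τ)=-643/256

y_0=-5 y_1=-3 y_2=-4 y_3=4
S(21/4) = -643/256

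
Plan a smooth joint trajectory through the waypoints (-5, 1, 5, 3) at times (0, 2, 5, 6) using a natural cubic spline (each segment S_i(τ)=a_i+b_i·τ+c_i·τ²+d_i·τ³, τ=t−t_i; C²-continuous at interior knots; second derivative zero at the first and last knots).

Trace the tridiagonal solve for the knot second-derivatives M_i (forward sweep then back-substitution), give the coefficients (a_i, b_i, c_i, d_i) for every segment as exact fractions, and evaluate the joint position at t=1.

  seg 0: a=-5 b=659/213 c=0 d=-5/213
  seg 1: a=1 b=599/213 c=-10/71 d=-25/213
  seg 2: a=5 b=-256/213 c=-85/71 d=85/213
S(1) = -137/71

Δ: Δ0=3, Δ1=4/3, Δ2=-2
row 1: diag=10, rhs=-10; c'=3/10, d'=-1
row 2: denom=8−3·3/10=71/10; d'=(-20−3·-1)/(71/10)=-170/71
back: M2=-170/71
back: M1=-1−3/10·-170/71=-20/71
M: M0=0, M1=-20/71, M2=-170/71, M3=0
seg 0: a=-5, c=M0/2=0, d=(M1−M0)/(6·2)=-5/213, b=Δ0−h0·(2M0+M1)/6=659/213
seg 1: a=1, c=M1/2=-10/71, d=(M2−M1)/(6·3)=-25/213, b=Δ1−h1·(2M1+M2)/6=599/213
seg 2: a=5, c=M2/2=-85/71, d=(M3−M2)/(6·1)=85/213, b=Δ2−h2·(2M2+M3)/6=-256/213
t_q=1 → seg 0, τ=1; S=-5+659/213·τ+0·τ²+-5/213·τ³=-137/71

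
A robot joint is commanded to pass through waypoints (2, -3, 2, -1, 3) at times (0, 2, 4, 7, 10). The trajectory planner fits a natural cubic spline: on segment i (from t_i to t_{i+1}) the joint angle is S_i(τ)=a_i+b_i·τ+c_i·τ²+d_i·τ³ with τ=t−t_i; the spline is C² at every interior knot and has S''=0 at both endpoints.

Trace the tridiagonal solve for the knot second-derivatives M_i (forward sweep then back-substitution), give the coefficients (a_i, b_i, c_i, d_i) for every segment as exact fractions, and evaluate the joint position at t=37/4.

  seg 0: a=2 b=-1703/420 c=0 d=653/1680
  seg 1: a=-3 b=64/105 c=653/280 d=-233/336
  seg 2: a=2 b=97/60 c=-64/35 d=241/756
  seg 3: a=-1 b=-157/210 c=437/420 d=-437/3780
S(37/4) = 2273/1792

Δ: Δ0=-5/2, Δ1=5/2, Δ2=-1, Δ3=4/3
row 1: diag=8, rhs=30; c'=1/4, d'=15/4
row 2: denom=10−2·1/4=19/2; d'=(-21−2·15/4)/(19/2)=-3
row 3: denom=12−3·6/19=210/19; d'=(14−3·-3)/(210/19)=437/210
back: M3=437/210
back: M2=-3−6/19·437/210=-128/35
back: M1=15/4−1/4·-128/35=653/140
M: M0=0, M1=653/140, M2=-128/35, M3=437/210, M4=0
seg 0: a=2, c=M0/2=0, d=(M1−M0)/(6·2)=653/1680, b=Δ0−h0·(2M0+M1)/6=-1703/420
seg 1: a=-3, c=M1/2=653/280, d=(M2−M1)/(6·2)=-233/336, b=Δ1−h1·(2M1+M2)/6=64/105
seg 2: a=2, c=M2/2=-64/35, d=(M3−M2)/(6·3)=241/756, b=Δ2−h2·(2M2+M3)/6=97/60
seg 3: a=-1, c=M3/2=437/420, d=(M4−M3)/(6·3)=-437/3780, b=Δ3−h3·(2M3+M4)/6=-157/210
t_q=37/4 → seg 3, τ=9/4; S=-1+-157/210·τ+437/420·τ²+-437/3780·τ³=2273/1792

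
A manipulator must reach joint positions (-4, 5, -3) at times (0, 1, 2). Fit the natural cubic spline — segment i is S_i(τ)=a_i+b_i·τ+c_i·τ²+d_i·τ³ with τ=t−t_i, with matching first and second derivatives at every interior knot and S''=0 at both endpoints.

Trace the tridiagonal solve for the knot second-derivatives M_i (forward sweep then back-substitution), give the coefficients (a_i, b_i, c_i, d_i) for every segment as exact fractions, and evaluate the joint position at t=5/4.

Δ: Δ0=9, Δ1=-8
row 1: diag=4, rhs=-102; c'=1/4, d'=-51/2
back: M1=-51/2
M: M0=0, M1=-51/2, M2=0
seg 0: a=-4, c=M0/2=0, d=(M1−M0)/(6·1)=-17/4, b=Δ0−h0·(2M0+M1)/6=53/4
seg 1: a=5, c=M1/2=-51/4, d=(M2−M1)/(6·1)=17/4, b=Δ1−h1·(2M1+M2)/6=1/2
t_q=5/4 → seg 1, τ=1/4; S=5+1/2·τ+-51/4·τ²+17/4·τ³=1125/256

  seg 0: a=-4 b=53/4 c=0 d=-17/4
  seg 1: a=5 b=1/2 c=-51/4 d=17/4
S(5/4) = 1125/256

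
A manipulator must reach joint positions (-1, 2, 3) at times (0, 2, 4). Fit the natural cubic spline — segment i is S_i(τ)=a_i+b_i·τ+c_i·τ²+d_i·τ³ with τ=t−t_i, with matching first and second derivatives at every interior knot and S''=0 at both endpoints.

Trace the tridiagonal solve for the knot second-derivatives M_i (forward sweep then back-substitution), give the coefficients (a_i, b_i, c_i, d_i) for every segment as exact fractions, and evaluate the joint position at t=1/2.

  seg 0: a=-1 b=7/4 c=0 d=-1/16
  seg 1: a=2 b=1 c=-3/8 d=1/16
S(1/2) = -17/128

Δ: Δ0=3/2, Δ1=1/2
row 1: diag=8, rhs=-6; c'=1/4, d'=-3/4
back: M1=-3/4
M: M0=0, M1=-3/4, M2=0
seg 0: a=-1, c=M0/2=0, d=(M1−M0)/(6·2)=-1/16, b=Δ0−h0·(2M0+M1)/6=7/4
seg 1: a=2, c=M1/2=-3/8, d=(M2−M1)/(6·2)=1/16, b=Δ1−h1·(2M1+M2)/6=1
t_q=1/2 → seg 0, τ=1/2; S=-1+7/4·τ+0·τ²+-1/16·τ³=-17/128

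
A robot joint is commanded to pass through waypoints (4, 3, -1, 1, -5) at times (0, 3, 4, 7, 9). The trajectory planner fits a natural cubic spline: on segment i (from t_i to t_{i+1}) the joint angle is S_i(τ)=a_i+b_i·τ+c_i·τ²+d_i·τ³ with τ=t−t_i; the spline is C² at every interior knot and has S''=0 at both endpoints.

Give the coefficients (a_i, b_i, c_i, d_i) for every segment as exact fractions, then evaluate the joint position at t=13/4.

Δ: Δ0=-1/3, Δ1=-4, Δ2=2/3, Δ3=-3
row 1: diag=8, rhs=-22; c'=1/8, d'=-11/4
row 2: denom=8−1·1/8=63/8; d'=(28−1·-11/4)/(63/8)=82/21
row 3: denom=10−3·8/21=62/7; d'=(-22−3·82/21)/(62/7)=-118/31
back: M3=-118/31
back: M2=82/21−8/21·-118/31=166/31
back: M1=-11/4−1/8·166/31=-106/31
M: M0=0, M1=-106/31, M2=166/31, M3=-118/31, M4=0
seg 0: a=4, c=M0/2=0, d=(M1−M0)/(6·3)=-53/279, b=Δ0−h0·(2M0+M1)/6=128/93
seg 1: a=3, c=M1/2=-53/31, d=(M2−M1)/(6·1)=136/93, b=Δ1−h1·(2M1+M2)/6=-349/93
seg 2: a=-1, c=M2/2=83/31, d=(M3−M2)/(6·3)=-142/279, b=Δ2−h2·(2M2+M3)/6=-259/93
seg 3: a=1, c=M3/2=-59/31, d=(M4−M3)/(6·2)=59/186, b=Δ3−h3·(2M3+M4)/6=-43/93
t_q=13/4 → seg 1, τ=1/4; S=3+-349/93·τ+-53/31·τ²+136/93·τ³=981/496

  seg 0: a=4 b=128/93 c=0 d=-53/279
  seg 1: a=3 b=-349/93 c=-53/31 d=136/93
  seg 2: a=-1 b=-259/93 c=83/31 d=-142/279
  seg 3: a=1 b=-43/93 c=-59/31 d=59/186
S(13/4) = 981/496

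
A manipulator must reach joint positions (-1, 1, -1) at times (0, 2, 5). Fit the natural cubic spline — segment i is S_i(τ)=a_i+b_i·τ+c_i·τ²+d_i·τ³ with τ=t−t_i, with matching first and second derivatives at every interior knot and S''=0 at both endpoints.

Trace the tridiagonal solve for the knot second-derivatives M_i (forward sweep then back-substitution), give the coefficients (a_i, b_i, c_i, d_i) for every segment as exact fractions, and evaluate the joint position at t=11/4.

  seg 0: a=-1 b=4/3 c=0 d=-1/12
  seg 1: a=1 b=1/3 c=-1/2 d=1/18
S(11/4) = 127/128

Δ: Δ0=1, Δ1=-2/3
row 1: diag=10, rhs=-10; c'=3/10, d'=-1
back: M1=-1
M: M0=0, M1=-1, M2=0
seg 0: a=-1, c=M0/2=0, d=(M1−M0)/(6·2)=-1/12, b=Δ0−h0·(2M0+M1)/6=4/3
seg 1: a=1, c=M1/2=-1/2, d=(M2−M1)/(6·3)=1/18, b=Δ1−h1·(2M1+M2)/6=1/3
t_q=11/4 → seg 1, τ=3/4; S=1+1/3·τ+-1/2·τ²+1/18·τ³=127/128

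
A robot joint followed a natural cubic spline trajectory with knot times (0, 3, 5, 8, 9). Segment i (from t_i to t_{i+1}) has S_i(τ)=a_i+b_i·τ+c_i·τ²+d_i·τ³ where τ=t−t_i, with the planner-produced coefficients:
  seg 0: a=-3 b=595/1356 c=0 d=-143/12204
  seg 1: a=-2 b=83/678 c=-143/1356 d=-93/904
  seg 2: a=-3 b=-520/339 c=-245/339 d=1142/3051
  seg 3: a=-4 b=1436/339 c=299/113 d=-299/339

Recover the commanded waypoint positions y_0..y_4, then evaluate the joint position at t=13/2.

y_0=-3 y_1=-2 y_2=-3 y_3=-4 y_4=2
S(13/2) = -640/113

y_0 = S_0(0) = a_0 = -3
y_1 = S_1(0) = a_1 = -2
y_2 = S_2(0) = a_2 = -3
y_3 = S_3(0) = a_3 = -4
y_4 = S_3(1) = 2
t_q=13/2 is in segment 2 (τ=3/2); S_2(τ)=-640/113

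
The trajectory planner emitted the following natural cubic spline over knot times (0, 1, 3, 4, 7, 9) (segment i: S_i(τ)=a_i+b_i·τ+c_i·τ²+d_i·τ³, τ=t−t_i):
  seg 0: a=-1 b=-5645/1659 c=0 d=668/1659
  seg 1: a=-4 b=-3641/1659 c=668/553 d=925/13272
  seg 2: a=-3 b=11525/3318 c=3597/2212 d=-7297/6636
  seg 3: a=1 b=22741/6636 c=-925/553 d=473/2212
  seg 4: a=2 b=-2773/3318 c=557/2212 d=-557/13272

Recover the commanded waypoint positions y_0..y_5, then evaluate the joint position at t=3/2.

y_0=-1 y_1=-4 y_2=-3 y_3=1 y_4=2 y_5=1
S(3/2) = -169409/35392

y_0 = S_0(0) = a_0 = -1
y_1 = S_1(0) = a_1 = -4
y_2 = S_2(0) = a_2 = -3
y_3 = S_3(0) = a_3 = 1
y_4 = S_4(0) = a_4 = 2
y_5 = S_4(2) = 1
t_q=3/2 is in segment 1 (τ=1/2); S_1(τ)=-169409/35392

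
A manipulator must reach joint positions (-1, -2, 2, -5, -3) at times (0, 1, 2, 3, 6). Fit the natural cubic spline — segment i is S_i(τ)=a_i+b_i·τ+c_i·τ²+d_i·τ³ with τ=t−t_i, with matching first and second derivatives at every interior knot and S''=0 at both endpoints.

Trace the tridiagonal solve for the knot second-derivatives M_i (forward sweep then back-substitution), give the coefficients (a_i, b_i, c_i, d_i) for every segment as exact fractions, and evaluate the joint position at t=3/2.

  seg 0: a=-1 b=-275/87 c=0 d=188/87
  seg 1: a=-2 b=289/87 c=188/29 d=-505/87
  seg 2: a=2 b=-98/87 c=-317/29 d=440/87
  seg 3: a=-5 b=-680/87 c=123/29 d=-41/87
S(3/2) = 129/232

Δ: Δ0=-1, Δ1=4, Δ2=-7, Δ3=2/3
row 1: diag=4, rhs=30; c'=1/4, d'=15/2
row 2: denom=4−1·1/4=15/4; d'=(-66−1·15/2)/(15/4)=-98/5
row 3: denom=8−1·4/15=116/15; d'=(46−1·-98/5)/(116/15)=246/29
back: M3=246/29
back: M2=-98/5−4/15·246/29=-634/29
back: M1=15/2−1/4·-634/29=376/29
M: M0=0, M1=376/29, M2=-634/29, M3=246/29, M4=0
seg 0: a=-1, c=M0/2=0, d=(M1−M0)/(6·1)=188/87, b=Δ0−h0·(2M0+M1)/6=-275/87
seg 1: a=-2, c=M1/2=188/29, d=(M2−M1)/(6·1)=-505/87, b=Δ1−h1·(2M1+M2)/6=289/87
seg 2: a=2, c=M2/2=-317/29, d=(M3−M2)/(6·1)=440/87, b=Δ2−h2·(2M2+M3)/6=-98/87
seg 3: a=-5, c=M3/2=123/29, d=(M4−M3)/(6·3)=-41/87, b=Δ3−h3·(2M3+M4)/6=-680/87
t_q=3/2 → seg 1, τ=1/2; S=-2+289/87·τ+188/29·τ²+-505/87·τ³=129/232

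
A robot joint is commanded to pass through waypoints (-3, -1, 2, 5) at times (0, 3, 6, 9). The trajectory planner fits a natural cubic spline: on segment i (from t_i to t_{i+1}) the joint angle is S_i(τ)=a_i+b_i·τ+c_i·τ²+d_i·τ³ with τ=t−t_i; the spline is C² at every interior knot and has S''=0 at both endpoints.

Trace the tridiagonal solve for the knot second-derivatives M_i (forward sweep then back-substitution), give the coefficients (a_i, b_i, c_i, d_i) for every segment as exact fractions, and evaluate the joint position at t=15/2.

  seg 0: a=-3 b=26/45 c=0 d=4/405
  seg 1: a=-1 b=38/45 c=4/45 d=-1/81
  seg 2: a=2 b=47/45 c=-1/45 d=1/405
S(15/2) = 141/40

Δ: Δ0=2/3, Δ1=1, Δ2=1
row 1: diag=12, rhs=2; c'=1/4, d'=1/6
row 2: denom=12−3·1/4=45/4; d'=(0−3·1/6)/(45/4)=-2/45
back: M2=-2/45
back: M1=1/6−1/4·-2/45=8/45
M: M0=0, M1=8/45, M2=-2/45, M3=0
seg 0: a=-3, c=M0/2=0, d=(M1−M0)/(6·3)=4/405, b=Δ0−h0·(2M0+M1)/6=26/45
seg 1: a=-1, c=M1/2=4/45, d=(M2−M1)/(6·3)=-1/81, b=Δ1−h1·(2M1+M2)/6=38/45
seg 2: a=2, c=M2/2=-1/45, d=(M3−M2)/(6·3)=1/405, b=Δ2−h2·(2M2+M3)/6=47/45
t_q=15/2 → seg 2, τ=3/2; S=2+47/45·τ+-1/45·τ²+1/405·τ³=141/40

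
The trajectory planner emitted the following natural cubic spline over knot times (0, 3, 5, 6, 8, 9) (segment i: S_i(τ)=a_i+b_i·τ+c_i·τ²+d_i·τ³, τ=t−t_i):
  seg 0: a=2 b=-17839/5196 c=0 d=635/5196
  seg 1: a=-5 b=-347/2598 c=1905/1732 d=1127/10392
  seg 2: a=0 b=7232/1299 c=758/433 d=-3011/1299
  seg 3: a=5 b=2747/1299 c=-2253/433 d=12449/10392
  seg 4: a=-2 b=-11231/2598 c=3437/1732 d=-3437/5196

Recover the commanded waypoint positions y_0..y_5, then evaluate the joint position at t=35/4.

y_0=2 y_1=-5 y_2=0 y_3=5 y_4=-2 y_5=-5
S(35/4) = -488289/110848

y_0 = S_0(0) = a_0 = 2
y_1 = S_1(0) = a_1 = -5
y_2 = S_2(0) = a_2 = 0
y_3 = S_3(0) = a_3 = 5
y_4 = S_4(0) = a_4 = -2
y_5 = S_4(1) = -5
t_q=35/4 is in segment 4 (τ=3/4); S_4(τ)=-488289/110848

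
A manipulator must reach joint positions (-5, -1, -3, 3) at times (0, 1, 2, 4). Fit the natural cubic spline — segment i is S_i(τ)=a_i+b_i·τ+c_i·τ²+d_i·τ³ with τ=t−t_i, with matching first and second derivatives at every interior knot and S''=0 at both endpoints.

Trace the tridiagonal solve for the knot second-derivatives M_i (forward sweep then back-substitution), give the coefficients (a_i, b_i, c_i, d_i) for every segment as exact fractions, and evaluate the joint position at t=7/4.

  seg 0: a=-5 b=133/23 c=0 d=-41/23
  seg 1: a=-1 b=10/23 c=-123/23 d=67/23
  seg 2: a=-3 b=-35/23 c=78/23 d=-13/23
S(7/4) = -157/64

Δ: Δ0=4, Δ1=-2, Δ2=3
row 1: diag=4, rhs=-36; c'=1/4, d'=-9
row 2: denom=6−1·1/4=23/4; d'=(30−1·-9)/(23/4)=156/23
back: M2=156/23
back: M1=-9−1/4·156/23=-246/23
M: M0=0, M1=-246/23, M2=156/23, M3=0
seg 0: a=-5, c=M0/2=0, d=(M1−M0)/(6·1)=-41/23, b=Δ0−h0·(2M0+M1)/6=133/23
seg 1: a=-1, c=M1/2=-123/23, d=(M2−M1)/(6·1)=67/23, b=Δ1−h1·(2M1+M2)/6=10/23
seg 2: a=-3, c=M2/2=78/23, d=(M3−M2)/(6·2)=-13/23, b=Δ2−h2·(2M2+M3)/6=-35/23
t_q=7/4 → seg 1, τ=3/4; S=-1+10/23·τ+-123/23·τ²+67/23·τ³=-157/64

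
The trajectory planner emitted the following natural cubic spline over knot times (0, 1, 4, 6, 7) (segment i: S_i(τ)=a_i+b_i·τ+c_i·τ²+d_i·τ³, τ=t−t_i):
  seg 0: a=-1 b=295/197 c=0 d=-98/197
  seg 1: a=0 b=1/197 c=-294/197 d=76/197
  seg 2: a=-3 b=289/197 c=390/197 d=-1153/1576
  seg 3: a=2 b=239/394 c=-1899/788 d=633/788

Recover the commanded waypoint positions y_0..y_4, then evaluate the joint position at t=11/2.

y_0=-1 y_1=0 y_2=-3 y_3=2 y_4=1
S(11/2) = 14949/12608

y_0 = S_0(0) = a_0 = -1
y_1 = S_1(0) = a_1 = 0
y_2 = S_2(0) = a_2 = -3
y_3 = S_3(0) = a_3 = 2
y_4 = S_3(1) = 1
t_q=11/2 is in segment 2 (τ=3/2); S_2(τ)=14949/12608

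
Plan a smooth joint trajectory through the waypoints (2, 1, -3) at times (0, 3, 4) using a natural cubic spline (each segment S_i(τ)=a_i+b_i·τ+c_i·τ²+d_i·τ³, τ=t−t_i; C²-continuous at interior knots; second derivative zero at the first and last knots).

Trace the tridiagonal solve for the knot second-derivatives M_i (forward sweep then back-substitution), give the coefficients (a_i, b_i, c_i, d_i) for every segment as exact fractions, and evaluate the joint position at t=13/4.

Δ: Δ0=-1/3, Δ1=-4
row 1: diag=8, rhs=-22; c'=1/8, d'=-11/4
back: M1=-11/4
M: M0=0, M1=-11/4, M2=0
seg 0: a=2, c=M0/2=0, d=(M1−M0)/(6·3)=-11/72, b=Δ0−h0·(2M0+M1)/6=25/24
seg 1: a=1, c=M1/2=-11/8, d=(M2−M1)/(6·1)=11/24, b=Δ1−h1·(2M1+M2)/6=-37/12
t_q=13/4 → seg 1, τ=1/4; S=1+-37/12·τ+-11/8·τ²+11/24·τ³=77/512

  seg 0: a=2 b=25/24 c=0 d=-11/72
  seg 1: a=1 b=-37/12 c=-11/8 d=11/24
S(13/4) = 77/512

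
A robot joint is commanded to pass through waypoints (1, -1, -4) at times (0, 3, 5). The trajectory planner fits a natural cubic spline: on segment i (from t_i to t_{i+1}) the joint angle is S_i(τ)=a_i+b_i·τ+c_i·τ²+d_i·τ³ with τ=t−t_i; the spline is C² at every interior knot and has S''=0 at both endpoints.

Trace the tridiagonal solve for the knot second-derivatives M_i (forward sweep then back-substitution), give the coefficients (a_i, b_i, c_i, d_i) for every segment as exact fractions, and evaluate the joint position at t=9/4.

  seg 0: a=1 b=-5/12 c=0 d=-1/36
  seg 1: a=-1 b=-7/6 c=-1/4 d=1/24
S(9/4) = -65/256

Δ: Δ0=-2/3, Δ1=-3/2
row 1: diag=10, rhs=-5; c'=1/5, d'=-1/2
back: M1=-1/2
M: M0=0, M1=-1/2, M2=0
seg 0: a=1, c=M0/2=0, d=(M1−M0)/(6·3)=-1/36, b=Δ0−h0·(2M0+M1)/6=-5/12
seg 1: a=-1, c=M1/2=-1/4, d=(M2−M1)/(6·2)=1/24, b=Δ1−h1·(2M1+M2)/6=-7/6
t_q=9/4 → seg 0, τ=9/4; S=1+-5/12·τ+0·τ²+-1/36·τ³=-65/256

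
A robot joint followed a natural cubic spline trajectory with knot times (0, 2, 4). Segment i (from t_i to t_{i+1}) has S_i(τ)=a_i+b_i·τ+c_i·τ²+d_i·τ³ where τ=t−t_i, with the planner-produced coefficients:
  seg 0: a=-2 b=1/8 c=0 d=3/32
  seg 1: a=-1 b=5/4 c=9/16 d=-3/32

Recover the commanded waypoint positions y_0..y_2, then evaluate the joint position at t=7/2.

y_0 = S_0(0) = a_0 = -2
y_1 = S_1(0) = a_1 = -1
y_2 = S_1(2) = 3
t_q=7/2 is in segment 1 (τ=3/2); S_1(τ)=467/256

y_0=-2 y_1=-1 y_2=3
S(7/2) = 467/256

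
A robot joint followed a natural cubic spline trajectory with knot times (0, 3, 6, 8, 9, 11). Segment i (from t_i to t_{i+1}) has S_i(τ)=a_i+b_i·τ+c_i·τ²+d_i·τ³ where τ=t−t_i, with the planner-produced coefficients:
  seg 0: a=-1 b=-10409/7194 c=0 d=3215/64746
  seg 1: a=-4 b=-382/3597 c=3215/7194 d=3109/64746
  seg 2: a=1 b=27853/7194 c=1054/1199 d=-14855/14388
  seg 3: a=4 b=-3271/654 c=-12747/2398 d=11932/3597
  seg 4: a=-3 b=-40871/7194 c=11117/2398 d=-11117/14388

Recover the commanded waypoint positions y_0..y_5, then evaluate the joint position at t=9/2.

y_0=-1 y_1=-4 y_2=1 y_3=4 y_4=-3 y_5=-2
S(9/2) = -57393/19184

y_0 = S_0(0) = a_0 = -1
y_1 = S_1(0) = a_1 = -4
y_2 = S_2(0) = a_2 = 1
y_3 = S_3(0) = a_3 = 4
y_4 = S_4(0) = a_4 = -3
y_5 = S_4(2) = -2
t_q=9/2 is in segment 1 (τ=3/2); S_1(τ)=-57393/19184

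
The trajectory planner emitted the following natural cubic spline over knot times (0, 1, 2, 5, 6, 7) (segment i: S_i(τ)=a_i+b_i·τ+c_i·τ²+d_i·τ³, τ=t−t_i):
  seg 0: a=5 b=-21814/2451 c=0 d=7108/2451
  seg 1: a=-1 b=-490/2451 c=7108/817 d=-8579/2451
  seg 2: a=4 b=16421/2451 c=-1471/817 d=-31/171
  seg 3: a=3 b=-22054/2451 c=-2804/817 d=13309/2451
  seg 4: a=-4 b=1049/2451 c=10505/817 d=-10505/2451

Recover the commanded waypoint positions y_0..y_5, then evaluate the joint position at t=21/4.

y_0=5 y_1=-1 y_2=4 y_3=3 y_4=-4 y_5=5
S(21/4) = 32463/52288

y_0 = S_0(0) = a_0 = 5
y_1 = S_1(0) = a_1 = -1
y_2 = S_2(0) = a_2 = 4
y_3 = S_3(0) = a_3 = 3
y_4 = S_4(0) = a_4 = -4
y_5 = S_4(1) = 5
t_q=21/4 is in segment 3 (τ=1/4); S_3(τ)=32463/52288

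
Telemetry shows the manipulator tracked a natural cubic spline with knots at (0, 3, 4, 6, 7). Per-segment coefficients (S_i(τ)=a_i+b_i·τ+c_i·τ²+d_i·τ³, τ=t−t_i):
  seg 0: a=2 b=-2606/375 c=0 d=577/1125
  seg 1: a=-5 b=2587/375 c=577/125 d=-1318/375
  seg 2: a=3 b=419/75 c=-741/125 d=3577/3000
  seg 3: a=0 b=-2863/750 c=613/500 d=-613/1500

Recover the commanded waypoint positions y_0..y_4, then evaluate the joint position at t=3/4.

y_0=2 y_1=-5 y_2=3 y_3=0 y_4=-3
S(3/4) = -4793/1600

y_0 = S_0(0) = a_0 = 2
y_1 = S_1(0) = a_1 = -5
y_2 = S_2(0) = a_2 = 3
y_3 = S_3(0) = a_3 = 0
y_4 = S_3(1) = -3
t_q=3/4 is in segment 0 (τ=3/4); S_0(τ)=-4793/1600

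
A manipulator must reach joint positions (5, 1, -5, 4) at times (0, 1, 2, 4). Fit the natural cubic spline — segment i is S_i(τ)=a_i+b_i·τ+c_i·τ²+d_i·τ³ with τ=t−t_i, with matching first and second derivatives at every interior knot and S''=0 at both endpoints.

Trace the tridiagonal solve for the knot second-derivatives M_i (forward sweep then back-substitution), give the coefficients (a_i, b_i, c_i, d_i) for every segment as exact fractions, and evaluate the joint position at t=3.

Δ: Δ0=-4, Δ1=-6, Δ2=9/2
row 1: diag=4, rhs=-12; c'=1/4, d'=-3
row 2: denom=6−1·1/4=23/4; d'=(63−1·-3)/(23/4)=264/23
back: M2=264/23
back: M1=-3−1/4·264/23=-135/23
M: M0=0, M1=-135/23, M2=264/23, M3=0
seg 0: a=5, c=M0/2=0, d=(M1−M0)/(6·1)=-45/46, b=Δ0−h0·(2M0+M1)/6=-139/46
seg 1: a=1, c=M1/2=-135/46, d=(M2−M1)/(6·1)=133/46, b=Δ1−h1·(2M1+M2)/6=-137/23
seg 2: a=-5, c=M2/2=132/23, d=(M3−M2)/(6·2)=-22/23, b=Δ2−h2·(2M2+M3)/6=-145/46
t_q=3 → seg 2, τ=1; S=-5+-145/46·τ+132/23·τ²+-22/23·τ³=-155/46

  seg 0: a=5 b=-139/46 c=0 d=-45/46
  seg 1: a=1 b=-137/23 c=-135/46 d=133/46
  seg 2: a=-5 b=-145/46 c=132/23 d=-22/23
S(3) = -155/46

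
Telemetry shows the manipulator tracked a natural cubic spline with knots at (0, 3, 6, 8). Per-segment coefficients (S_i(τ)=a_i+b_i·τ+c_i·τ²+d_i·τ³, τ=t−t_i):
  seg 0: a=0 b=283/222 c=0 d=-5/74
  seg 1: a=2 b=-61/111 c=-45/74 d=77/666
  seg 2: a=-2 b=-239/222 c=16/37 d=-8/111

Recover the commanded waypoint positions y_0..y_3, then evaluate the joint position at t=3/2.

y_0 = S_0(0) = a_0 = 0
y_1 = S_1(0) = a_1 = 2
y_2 = S_2(0) = a_2 = -2
y_3 = S_2(2) = -3
t_q=3/2 is in segment 0 (τ=3/2); S_0(τ)=997/592

y_0=0 y_1=2 y_2=-2 y_3=-3
S(3/2) = 997/592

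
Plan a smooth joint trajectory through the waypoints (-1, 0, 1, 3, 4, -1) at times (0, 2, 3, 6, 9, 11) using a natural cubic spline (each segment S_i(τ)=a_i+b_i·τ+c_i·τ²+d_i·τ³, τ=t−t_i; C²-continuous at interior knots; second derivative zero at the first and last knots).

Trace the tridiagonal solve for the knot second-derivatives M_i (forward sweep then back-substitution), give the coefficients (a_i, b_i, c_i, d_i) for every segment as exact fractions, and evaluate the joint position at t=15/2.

  seg 0: a=-1 b=957/3118 c=0 d=301/6236
  seg 1: a=0 b=2763/3118 c=903/3118 d=-274/1559
  seg 2: a=1 b=2925/3118 c=-741/3118 d=2065/42093
  seg 3: a=3 b=2609/3118 c=1907/9354 d=-5215/42093
  seg 4: a=4 b=-4007/3118 c=-2841/3118 d=947/6236
S(15/2) = 6697/1559

Δ: Δ0=1/2, Δ1=1, Δ2=2/3, Δ3=1/3, Δ4=-5/2
row 1: diag=6, rhs=3; c'=1/6, d'=1/2
row 2: denom=8−1·1/6=47/6; d'=(-2−1·1/2)/(47/6)=-15/47
row 3: denom=12−3·18/47=510/47; d'=(-2−3·-15/47)/(510/47)=-49/510
row 4: denom=10−3·47/170=1559/170; d'=(-17−3·-49/510)/(1559/170)=-2841/1559
back: M4=-2841/1559
back: M3=-49/510−47/170·-2841/1559=1907/4677
back: M2=-15/47−18/47·1907/4677=-741/1559
back: M1=1/2−1/6·-741/1559=903/1559
M: M0=0, M1=903/1559, M2=-741/1559, M3=1907/4677, M4=-2841/1559, M5=0
seg 0: a=-1, c=M0/2=0, d=(M1−M0)/(6·2)=301/6236, b=Δ0−h0·(2M0+M1)/6=957/3118
seg 1: a=0, c=M1/2=903/3118, d=(M2−M1)/(6·1)=-274/1559, b=Δ1−h1·(2M1+M2)/6=2763/3118
seg 2: a=1, c=M2/2=-741/3118, d=(M3−M2)/(6·3)=2065/42093, b=Δ2−h2·(2M2+M3)/6=2925/3118
seg 3: a=3, c=M3/2=1907/9354, d=(M4−M3)/(6·3)=-5215/42093, b=Δ3−h3·(2M3+M4)/6=2609/3118
seg 4: a=4, c=M4/2=-2841/3118, d=(M5−M4)/(6·2)=947/6236, b=Δ4−h4·(2M4+M5)/6=-4007/3118
t_q=15/2 → seg 3, τ=3/2; S=3+2609/3118·τ+1907/9354·τ²+-5215/42093·τ³=6697/1559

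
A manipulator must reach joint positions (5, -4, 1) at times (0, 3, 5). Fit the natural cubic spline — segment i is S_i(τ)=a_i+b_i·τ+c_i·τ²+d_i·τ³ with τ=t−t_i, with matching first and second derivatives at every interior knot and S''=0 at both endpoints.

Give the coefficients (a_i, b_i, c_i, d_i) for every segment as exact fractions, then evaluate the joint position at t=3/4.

  seg 0: a=5 b=-93/20 c=0 d=11/60
  seg 1: a=-4 b=3/10 c=33/20 d=-11/40
S(3/4) = 407/256

Δ: Δ0=-3, Δ1=5/2
row 1: diag=10, rhs=33; c'=1/5, d'=33/10
back: M1=33/10
M: M0=0, M1=33/10, M2=0
seg 0: a=5, c=M0/2=0, d=(M1−M0)/(6·3)=11/60, b=Δ0−h0·(2M0+M1)/6=-93/20
seg 1: a=-4, c=M1/2=33/20, d=(M2−M1)/(6·2)=-11/40, b=Δ1−h1·(2M1+M2)/6=3/10
t_q=3/4 → seg 0, τ=3/4; S=5+-93/20·τ+0·τ²+11/60·τ³=407/256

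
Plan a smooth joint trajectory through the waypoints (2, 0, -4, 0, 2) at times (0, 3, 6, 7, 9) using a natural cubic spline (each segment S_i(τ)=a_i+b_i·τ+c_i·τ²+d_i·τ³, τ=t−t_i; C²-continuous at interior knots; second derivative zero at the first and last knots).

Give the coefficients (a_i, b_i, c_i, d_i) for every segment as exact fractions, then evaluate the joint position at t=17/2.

  seg 0: a=2 b=23/170 c=0 d=-409/4590
  seg 1: a=0 b=-193/85 c=-409/510 d=341/918
  seg 2: a=-4 b=501/170 c=216/85 d=-253/170
  seg 3: a=0 b=303/85 c=-327/170 d=109/340
S(17/2) = 1143/544

Δ: Δ0=-2/3, Δ1=-4/3, Δ2=4, Δ3=1
row 1: diag=12, rhs=-4; c'=1/4, d'=-1/3
row 2: denom=8−3·1/4=29/4; d'=(32−3·-1/3)/(29/4)=132/29
row 3: denom=6−1·4/29=170/29; d'=(-18−1·132/29)/(170/29)=-327/85
back: M3=-327/85
back: M2=132/29−4/29·-327/85=432/85
back: M1=-1/3−1/4·432/85=-409/255
M: M0=0, M1=-409/255, M2=432/85, M3=-327/85, M4=0
seg 0: a=2, c=M0/2=0, d=(M1−M0)/(6·3)=-409/4590, b=Δ0−h0·(2M0+M1)/6=23/170
seg 1: a=0, c=M1/2=-409/510, d=(M2−M1)/(6·3)=341/918, b=Δ1−h1·(2M1+M2)/6=-193/85
seg 2: a=-4, c=M2/2=216/85, d=(M3−M2)/(6·1)=-253/170, b=Δ2−h2·(2M2+M3)/6=501/170
seg 3: a=0, c=M3/2=-327/170, d=(M4−M3)/(6·2)=109/340, b=Δ3−h3·(2M3+M4)/6=303/85
t_q=17/2 → seg 3, τ=3/2; S=0+303/85·τ+-327/170·τ²+109/340·τ³=1143/544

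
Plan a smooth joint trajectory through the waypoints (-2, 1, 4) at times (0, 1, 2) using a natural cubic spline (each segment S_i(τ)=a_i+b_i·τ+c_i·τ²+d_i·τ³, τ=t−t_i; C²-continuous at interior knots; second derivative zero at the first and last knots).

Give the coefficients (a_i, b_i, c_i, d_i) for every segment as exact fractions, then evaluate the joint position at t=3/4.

Δ: Δ0=3, Δ1=3
row 1: diag=4, rhs=0; c'=1/4, d'=0
back: M1=0
M: M0=0, M1=0, M2=0
seg 0: a=-2, c=M0/2=0, d=(M1−M0)/(6·1)=0, b=Δ0−h0·(2M0+M1)/6=3
seg 1: a=1, c=M1/2=0, d=(M2−M1)/(6·1)=0, b=Δ1−h1·(2M1+M2)/6=3
t_q=3/4 → seg 0, τ=3/4; S=-2+3·τ+0·τ²+0·τ³=1/4

  seg 0: a=-2 b=3 c=0 d=0
  seg 1: a=1 b=3 c=0 d=0
S(3/4) = 1/4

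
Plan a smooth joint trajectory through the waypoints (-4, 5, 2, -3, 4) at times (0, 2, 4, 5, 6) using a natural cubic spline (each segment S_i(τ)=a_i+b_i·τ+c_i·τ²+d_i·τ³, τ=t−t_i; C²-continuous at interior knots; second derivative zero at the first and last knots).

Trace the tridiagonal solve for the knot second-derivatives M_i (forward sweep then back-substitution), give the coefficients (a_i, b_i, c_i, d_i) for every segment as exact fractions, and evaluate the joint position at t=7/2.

  seg 0: a=-4 b=116/21 c=0 d=-43/168
  seg 1: a=5 b=103/42 c=-43/28 d=-37/168
  seg 2: a=2 b=-19/3 c=-20/7 d=88/21
  seg 3: a=-3 b=11/21 c=68/7 d=-68/21
S(7/2) = 2007/448

Δ: Δ0=9/2, Δ1=-3/2, Δ2=-5, Δ3=7
row 1: diag=8, rhs=-36; c'=1/4, d'=-9/2
row 2: denom=6−2·1/4=11/2; d'=(-21−2·-9/2)/(11/2)=-24/11
row 3: denom=4−1·2/11=42/11; d'=(72−1·-24/11)/(42/11)=136/7
back: M3=136/7
back: M2=-24/11−2/11·136/7=-40/7
back: M1=-9/2−1/4·-40/7=-43/14
M: M0=0, M1=-43/14, M2=-40/7, M3=136/7, M4=0
seg 0: a=-4, c=M0/2=0, d=(M1−M0)/(6·2)=-43/168, b=Δ0−h0·(2M0+M1)/6=116/21
seg 1: a=5, c=M1/2=-43/28, d=(M2−M1)/(6·2)=-37/168, b=Δ1−h1·(2M1+M2)/6=103/42
seg 2: a=2, c=M2/2=-20/7, d=(M3−M2)/(6·1)=88/21, b=Δ2−h2·(2M2+M3)/6=-19/3
seg 3: a=-3, c=M3/2=68/7, d=(M4−M3)/(6·1)=-68/21, b=Δ3−h3·(2M3+M4)/6=11/21
t_q=7/2 → seg 1, τ=3/2; S=5+103/42·τ+-43/28·τ²+-37/168·τ³=2007/448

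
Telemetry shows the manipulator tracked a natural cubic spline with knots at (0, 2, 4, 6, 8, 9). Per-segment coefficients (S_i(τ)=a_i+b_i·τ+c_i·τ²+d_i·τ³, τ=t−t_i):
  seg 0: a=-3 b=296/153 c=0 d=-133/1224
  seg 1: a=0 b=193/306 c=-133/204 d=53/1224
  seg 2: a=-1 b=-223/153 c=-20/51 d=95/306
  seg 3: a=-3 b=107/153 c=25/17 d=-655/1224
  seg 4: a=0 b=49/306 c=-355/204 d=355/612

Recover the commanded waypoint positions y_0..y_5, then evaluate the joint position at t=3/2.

y_0 = S_0(0) = a_0 = -3
y_1 = S_1(0) = a_1 = 0
y_2 = S_2(0) = a_2 = -1
y_3 = S_3(0) = a_3 = -3
y_4 = S_4(0) = a_4 = 0
y_5 = S_4(1) = -1
t_q=3/2 is in segment 0 (τ=3/2); S_0(τ)=-1517/3264

y_0=-3 y_1=0 y_2=-1 y_3=-3 y_4=0 y_5=-1
S(3/2) = -1517/3264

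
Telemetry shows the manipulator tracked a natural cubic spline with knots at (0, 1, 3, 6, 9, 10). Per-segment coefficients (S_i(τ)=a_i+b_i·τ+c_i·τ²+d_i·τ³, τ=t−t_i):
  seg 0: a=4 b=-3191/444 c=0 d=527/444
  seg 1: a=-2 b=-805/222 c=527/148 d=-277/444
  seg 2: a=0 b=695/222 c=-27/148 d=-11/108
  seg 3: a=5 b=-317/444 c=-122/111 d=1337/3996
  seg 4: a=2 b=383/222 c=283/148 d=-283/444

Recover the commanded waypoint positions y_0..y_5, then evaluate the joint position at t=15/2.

y_0 = S_0(0) = a_0 = 4
y_1 = S_1(0) = a_1 = -2
y_2 = S_2(0) = a_2 = 0
y_3 = S_3(0) = a_3 = 5
y_4 = S_4(0) = a_4 = 2
y_5 = S_4(1) = 5
t_q=15/2 is in segment 3 (τ=3/2); S_3(τ)=3061/1184

y_0=4 y_1=-2 y_2=0 y_3=5 y_4=2 y_5=5
S(15/2) = 3061/1184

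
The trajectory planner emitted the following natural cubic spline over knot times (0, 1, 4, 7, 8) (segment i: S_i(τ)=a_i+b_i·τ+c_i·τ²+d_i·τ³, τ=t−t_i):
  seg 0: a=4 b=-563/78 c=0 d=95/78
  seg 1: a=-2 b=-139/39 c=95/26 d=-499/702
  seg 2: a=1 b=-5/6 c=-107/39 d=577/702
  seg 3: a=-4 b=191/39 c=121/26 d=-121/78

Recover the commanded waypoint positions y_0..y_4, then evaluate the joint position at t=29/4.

y_0 = S_0(0) = a_0 = 4
y_1 = S_1(0) = a_1 = -2
y_2 = S_2(0) = a_2 = 1
y_3 = S_3(0) = a_3 = -4
y_4 = S_3(1) = 4
t_q=29/4 is in segment 3 (τ=1/4); S_3(τ)=-4175/1664

y_0=4 y_1=-2 y_2=1 y_3=-4 y_4=4
S(29/4) = -4175/1664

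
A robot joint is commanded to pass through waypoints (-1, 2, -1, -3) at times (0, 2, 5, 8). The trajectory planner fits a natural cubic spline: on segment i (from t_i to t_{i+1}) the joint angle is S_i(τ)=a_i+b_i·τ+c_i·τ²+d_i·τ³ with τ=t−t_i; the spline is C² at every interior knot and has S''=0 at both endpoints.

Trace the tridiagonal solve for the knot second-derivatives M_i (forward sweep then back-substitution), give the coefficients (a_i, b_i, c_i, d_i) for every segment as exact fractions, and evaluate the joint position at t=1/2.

  seg 0: a=-1 b=457/222 c=0 d=-31/222
  seg 1: a=2 b=85/222 c=-31/37 d=251/1998
  seg 2: a=-1 b=-139/111 c=65/222 d=-65/1998
S(1/2) = 7/592

Δ: Δ0=3/2, Δ1=-1, Δ2=-2/3
row 1: diag=10, rhs=-15; c'=3/10, d'=-3/2
row 2: denom=12−3·3/10=111/10; d'=(2−3·-3/2)/(111/10)=65/111
back: M2=65/111
back: M1=-3/2−3/10·65/111=-62/37
M: M0=0, M1=-62/37, M2=65/111, M3=0
seg 0: a=-1, c=M0/2=0, d=(M1−M0)/(6·2)=-31/222, b=Δ0−h0·(2M0+M1)/6=457/222
seg 1: a=2, c=M1/2=-31/37, d=(M2−M1)/(6·3)=251/1998, b=Δ1−h1·(2M1+M2)/6=85/222
seg 2: a=-1, c=M2/2=65/222, d=(M3−M2)/(6·3)=-65/1998, b=Δ2−h2·(2M2+M3)/6=-139/111
t_q=1/2 → seg 0, τ=1/2; S=-1+457/222·τ+0·τ²+-31/222·τ³=7/592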